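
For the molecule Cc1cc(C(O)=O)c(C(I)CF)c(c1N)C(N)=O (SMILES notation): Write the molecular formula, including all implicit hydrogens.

C11H12FIN2O3

Walk through each heavy atom and fill implicit hydrogens from standard valence (C 4, N 3, O 2, S 2, halogen 1); for lowercase aromatic atoms, an aromatic c carries 1 H when it has two neighbours and 0 H with three, and aromatic n carries 0 H:
  atom 1: C, bond orders sum to 1 (valence 4) → 3 H
  atom 2: aromatic c, 3 neighbours → 0 H
  atom 3: aromatic c, 2 neighbours → 1 H
  atom 4: aromatic c, 3 neighbours → 0 H
  atom 5: C, bond orders sum to 4 (valence 4) → 0 H
  atom 6: O, bond orders sum to 1 (valence 2) → 1 H
  atom 7: O, bond orders sum to 2 (valence 2) → 0 H
  atom 8: aromatic c, 3 neighbours → 0 H
  atom 9: C, bond orders sum to 3 (valence 4) → 1 H
  atom 10: I (halogen, monovalent) → 0 H
  atom 11: C, bond orders sum to 2 (valence 4) → 2 H
  atom 12: F (halogen, monovalent) → 0 H
  atom 13: aromatic c, 3 neighbours → 0 H
  atom 14: aromatic c, 3 neighbours → 0 H
  atom 15: N, bond orders sum to 1 (valence 3) → 2 H
  atom 16: C, bond orders sum to 4 (valence 4) → 0 H
  atom 17: N, bond orders sum to 1 (valence 3) → 2 H
  atom 18: O, bond orders sum to 2 (valence 2) → 0 H
Totals → C:11, H:12, F:1, I:1, N:2, O:3.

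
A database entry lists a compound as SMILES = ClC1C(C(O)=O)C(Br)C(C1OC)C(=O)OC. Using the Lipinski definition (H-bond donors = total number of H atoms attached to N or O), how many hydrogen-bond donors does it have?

1

Donors: find every N or O and count the H atoms it carries.
  atom 5 (O): bond orders sum to 1 → 1 H
  atom 6 (O): bond orders sum to 2 → 0 H
  atom 11 (O): bond orders sum to 2 → 0 H
  atom 14 (O): bond orders sum to 2 → 0 H
  atom 15 (O): bond orders sum to 2 → 0 H
Lipinski HBD = 1.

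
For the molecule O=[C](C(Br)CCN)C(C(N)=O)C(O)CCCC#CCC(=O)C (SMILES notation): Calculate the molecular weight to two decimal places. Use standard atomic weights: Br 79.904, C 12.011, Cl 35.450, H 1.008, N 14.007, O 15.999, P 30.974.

First, the molecular formula is C15H23BrN2O4 (counting implicit H from valence).
  Br: 1 × 79.904 = 79.904
  C: 15 × 12.011 = 180.165
  H: 23 × 1.008 = 23.184
  N: 2 × 14.007 = 28.014
  O: 4 × 15.999 = 63.996
Sum: 1×79.904 + 15×12.011 + 23×1.008 + 2×14.007 + 4×15.999 = 375.263 → 375.26 g/mol.

375.26 g/mol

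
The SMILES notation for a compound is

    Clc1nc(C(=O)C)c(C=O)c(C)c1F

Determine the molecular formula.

Walk through each heavy atom and fill implicit hydrogens from standard valence (C 4, N 3, O 2, S 2, halogen 1); for lowercase aromatic atoms, an aromatic c carries 1 H when it has two neighbours and 0 H with three, and aromatic n carries 0 H:
  atom 1: Cl (halogen, monovalent) → 0 H
  atom 2: aromatic c, 3 neighbours → 0 H
  atom 3: aromatic n, 2 neighbours → 0 H
  atom 4: aromatic c, 3 neighbours → 0 H
  atom 5: C, bond orders sum to 4 (valence 4) → 0 H
  atom 6: O, bond orders sum to 2 (valence 2) → 0 H
  atom 7: C, bond orders sum to 1 (valence 4) → 3 H
  atom 8: aromatic c, 3 neighbours → 0 H
  atom 9: C, bond orders sum to 3 (valence 4) → 1 H
  atom 10: O, bond orders sum to 2 (valence 2) → 0 H
  atom 11: aromatic c, 3 neighbours → 0 H
  atom 12: C, bond orders sum to 1 (valence 4) → 3 H
  atom 13: aromatic c, 3 neighbours → 0 H
  atom 14: F (halogen, monovalent) → 0 H
Totals → C:9, H:7, Cl:1, F:1, N:1, O:2.

C9H7ClFNO2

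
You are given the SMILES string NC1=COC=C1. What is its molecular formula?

C4H5NO

Walk through each heavy atom and fill implicit hydrogens from standard valence (C 4, N 3, O 2, S 2, halogen 1):
  atom 1: N, bond orders sum to 1 (valence 3) → 2 H
  atom 2: C, bond orders sum to 4 (valence 4) → 0 H
  atom 3: C, bond orders sum to 3 (valence 4) → 1 H
  atom 4: O, bond orders sum to 2 (valence 2) → 0 H
  atom 5: C, bond orders sum to 3 (valence 4) → 1 H
  atom 6: C, bond orders sum to 3 (valence 4) → 1 H
Totals → C:4, H:5, N:1, O:1.
In Hill order: C4H5NO.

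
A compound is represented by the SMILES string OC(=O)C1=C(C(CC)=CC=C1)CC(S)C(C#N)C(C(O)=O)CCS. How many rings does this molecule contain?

In SMILES, each pair of matching ring-closure digits denotes one ring-closing bond; the number of such bonds equals the number of independent rings.
Ring-closure bonds here: 1.

1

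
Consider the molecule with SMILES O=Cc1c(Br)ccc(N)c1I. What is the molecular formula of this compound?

Walk through each heavy atom and fill implicit hydrogens from standard valence (C 4, N 3, O 2, S 2, halogen 1); for lowercase aromatic atoms, an aromatic c carries 1 H when it has two neighbours and 0 H with three, and aromatic n carries 0 H:
  atom 1: O, bond orders sum to 2 (valence 2) → 0 H
  atom 2: C, bond orders sum to 3 (valence 4) → 1 H
  atom 3: aromatic c, 3 neighbours → 0 H
  atom 4: aromatic c, 3 neighbours → 0 H
  atom 5: Br (halogen, monovalent) → 0 H
  atom 6: aromatic c, 2 neighbours → 1 H
  atom 7: aromatic c, 2 neighbours → 1 H
  atom 8: aromatic c, 3 neighbours → 0 H
  atom 9: N, bond orders sum to 1 (valence 3) → 2 H
  atom 10: aromatic c, 3 neighbours → 0 H
  atom 11: I (halogen, monovalent) → 0 H
Totals → C:7, H:5, Br:1, I:1, N:1, O:1.
In Hill order: C7H5BrINO.

C7H5BrINO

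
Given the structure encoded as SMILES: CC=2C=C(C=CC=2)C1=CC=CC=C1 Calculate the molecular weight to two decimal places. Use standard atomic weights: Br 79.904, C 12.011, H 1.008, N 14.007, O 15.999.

First, the molecular formula is C13H12 (counting implicit H from valence).
  C: 13 × 12.011 = 156.143
  H: 12 × 1.008 = 12.096
Sum: 13×12.011 + 12×1.008 = 168.239 → 168.24 g/mol.

168.24 g/mol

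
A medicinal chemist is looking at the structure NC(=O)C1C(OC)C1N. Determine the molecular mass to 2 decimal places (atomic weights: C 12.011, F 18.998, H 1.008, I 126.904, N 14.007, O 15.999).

First, the molecular formula is C5H10N2O2 (counting implicit H from valence).
  C: 5 × 12.011 = 60.055
  H: 10 × 1.008 = 10.080
  N: 2 × 14.007 = 28.014
  O: 2 × 15.999 = 31.998
Sum: 5×12.011 + 10×1.008 + 2×14.007 + 2×15.999 = 130.147 → 130.15 g/mol.

130.15 g/mol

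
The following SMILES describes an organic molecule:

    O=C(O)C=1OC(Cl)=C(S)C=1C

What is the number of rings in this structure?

In SMILES, each pair of matching ring-closure digits denotes one ring-closing bond; the number of such bonds equals the number of independent rings.
Ring-closure bonds here: 1.

1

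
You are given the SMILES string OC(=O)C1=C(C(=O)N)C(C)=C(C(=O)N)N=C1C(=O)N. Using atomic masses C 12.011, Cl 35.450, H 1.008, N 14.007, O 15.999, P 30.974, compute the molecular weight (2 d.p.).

First, the molecular formula is C10H10N4O5 (counting implicit H from valence).
  C: 10 × 12.011 = 120.110
  H: 10 × 1.008 = 10.080
  N: 4 × 14.007 = 56.028
  O: 5 × 15.999 = 79.995
Sum: 10×12.011 + 10×1.008 + 4×14.007 + 5×15.999 = 266.213 → 266.21 g/mol.

266.21 g/mol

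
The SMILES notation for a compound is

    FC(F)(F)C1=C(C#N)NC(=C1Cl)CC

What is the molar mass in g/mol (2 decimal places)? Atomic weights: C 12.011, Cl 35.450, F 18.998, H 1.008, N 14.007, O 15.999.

First, the molecular formula is C8H6ClF3N2 (counting implicit H from valence).
  C: 8 × 12.011 = 96.088
  Cl: 1 × 35.450 = 35.450
  F: 3 × 18.998 = 56.994
  H: 6 × 1.008 = 6.048
  N: 2 × 14.007 = 28.014
Sum: 8×12.011 + 1×35.450 + 3×18.998 + 6×1.008 + 2×14.007 = 222.594 → 222.59 g/mol.

222.59 g/mol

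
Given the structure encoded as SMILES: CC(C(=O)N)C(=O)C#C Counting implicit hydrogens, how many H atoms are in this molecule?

Walk through each heavy atom and fill implicit hydrogens from standard valence (C 4, N 3, O 2, S 2, halogen 1):
  atom 1: C, bond orders sum to 1 (valence 4) → 3 H
  atom 2: C, bond orders sum to 3 (valence 4) → 1 H
  atom 3: C, bond orders sum to 4 (valence 4) → 0 H
  atom 4: O, bond orders sum to 2 (valence 2) → 0 H
  atom 5: N, bond orders sum to 1 (valence 3) → 2 H
  atom 6: C, bond orders sum to 4 (valence 4) → 0 H
  atom 7: O, bond orders sum to 2 (valence 2) → 0 H
  atom 8: C, bond orders sum to 4 (valence 4) → 0 H
  atom 9: C, bond orders sum to 3 (valence 4) → 1 H
Total hydrogens: 7.

7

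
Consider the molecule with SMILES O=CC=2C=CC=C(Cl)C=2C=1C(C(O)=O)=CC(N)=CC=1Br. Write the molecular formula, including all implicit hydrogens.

C14H9BrClNO3

Walk through each heavy atom and fill implicit hydrogens from standard valence (C 4, N 3, O 2, S 2, halogen 1):
  atom 1: O, bond orders sum to 2 (valence 2) → 0 H
  atom 2: C, bond orders sum to 3 (valence 4) → 1 H
  atom 3: C, bond orders sum to 4 (valence 4) → 0 H
  atom 4: C, bond orders sum to 3 (valence 4) → 1 H
  atom 5: C, bond orders sum to 3 (valence 4) → 1 H
  atom 6: C, bond orders sum to 3 (valence 4) → 1 H
  atom 7: C, bond orders sum to 4 (valence 4) → 0 H
  atom 8: Cl (halogen, monovalent) → 0 H
  atom 9: C, bond orders sum to 4 (valence 4) → 0 H
  atom 10: C, bond orders sum to 4 (valence 4) → 0 H
  atom 11: C, bond orders sum to 4 (valence 4) → 0 H
  atom 12: C, bond orders sum to 4 (valence 4) → 0 H
  atom 13: O, bond orders sum to 1 (valence 2) → 1 H
  atom 14: O, bond orders sum to 2 (valence 2) → 0 H
  atom 15: C, bond orders sum to 3 (valence 4) → 1 H
  atom 16: C, bond orders sum to 4 (valence 4) → 0 H
  atom 17: N, bond orders sum to 1 (valence 3) → 2 H
  atom 18: C, bond orders sum to 3 (valence 4) → 1 H
  atom 19: C, bond orders sum to 4 (valence 4) → 0 H
  atom 20: Br (halogen, monovalent) → 0 H
Totals → C:14, H:9, Br:1, Cl:1, N:1, O:3.
In Hill order: C14H9BrClNO3.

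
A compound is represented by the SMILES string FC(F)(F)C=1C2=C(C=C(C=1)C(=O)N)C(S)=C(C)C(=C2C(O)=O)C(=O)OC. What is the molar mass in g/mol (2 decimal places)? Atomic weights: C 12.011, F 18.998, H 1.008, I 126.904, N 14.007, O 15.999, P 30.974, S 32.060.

First, the molecular formula is C16H12F3NO5S (counting implicit H from valence).
  C: 16 × 12.011 = 192.176
  F: 3 × 18.998 = 56.994
  H: 12 × 1.008 = 12.096
  N: 1 × 14.007 = 14.007
  O: 5 × 15.999 = 79.995
  S: 1 × 32.060 = 32.060
Sum: 16×12.011 + 3×18.998 + 12×1.008 + 1×14.007 + 5×15.999 + 1×32.060 = 387.328 → 387.33 g/mol.

387.33 g/mol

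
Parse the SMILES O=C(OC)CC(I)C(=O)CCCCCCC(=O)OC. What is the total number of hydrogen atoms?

21

Walk through each heavy atom and fill implicit hydrogens from standard valence (C 4, N 3, O 2, S 2, halogen 1):
  atom 1: O, bond orders sum to 2 (valence 2) → 0 H
  atom 2: C, bond orders sum to 4 (valence 4) → 0 H
  atom 3: O, bond orders sum to 2 (valence 2) → 0 H
  atom 4: C, bond orders sum to 1 (valence 4) → 3 H
  atom 5: C, bond orders sum to 2 (valence 4) → 2 H
  atom 6: C, bond orders sum to 3 (valence 4) → 1 H
  atom 7: I (halogen, monovalent) → 0 H
  atom 8: C, bond orders sum to 4 (valence 4) → 0 H
  atom 9: O, bond orders sum to 2 (valence 2) → 0 H
  atom 10: C, bond orders sum to 2 (valence 4) → 2 H
  atom 11: C, bond orders sum to 2 (valence 4) → 2 H
  atom 12: C, bond orders sum to 2 (valence 4) → 2 H
  atom 13: C, bond orders sum to 2 (valence 4) → 2 H
  atom 14: C, bond orders sum to 2 (valence 4) → 2 H
  atom 15: C, bond orders sum to 2 (valence 4) → 2 H
  atom 16: C, bond orders sum to 4 (valence 4) → 0 H
  atom 17: O, bond orders sum to 2 (valence 2) → 0 H
  atom 18: O, bond orders sum to 2 (valence 2) → 0 H
  atom 19: C, bond orders sum to 1 (valence 4) → 3 H
Total hydrogens: 21.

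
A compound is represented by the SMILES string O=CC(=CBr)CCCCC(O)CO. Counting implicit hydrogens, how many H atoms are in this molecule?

Walk through each heavy atom and fill implicit hydrogens from standard valence (C 4, N 3, O 2, S 2, halogen 1):
  atom 1: O, bond orders sum to 2 (valence 2) → 0 H
  atom 2: C, bond orders sum to 3 (valence 4) → 1 H
  atom 3: C, bond orders sum to 4 (valence 4) → 0 H
  atom 4: C, bond orders sum to 3 (valence 4) → 1 H
  atom 5: Br (halogen, monovalent) → 0 H
  atom 6: C, bond orders sum to 2 (valence 4) → 2 H
  atom 7: C, bond orders sum to 2 (valence 4) → 2 H
  atom 8: C, bond orders sum to 2 (valence 4) → 2 H
  atom 9: C, bond orders sum to 2 (valence 4) → 2 H
  atom 10: C, bond orders sum to 3 (valence 4) → 1 H
  atom 11: O, bond orders sum to 1 (valence 2) → 1 H
  atom 12: C, bond orders sum to 2 (valence 4) → 2 H
  atom 13: O, bond orders sum to 1 (valence 2) → 1 H
Total hydrogens: 15.

15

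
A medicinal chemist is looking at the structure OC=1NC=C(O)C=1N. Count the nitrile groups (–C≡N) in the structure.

0

Scan the SMILES for the nitrile motif — none present.
Groups that are present: 2 hydroxyl, 1 primary amine.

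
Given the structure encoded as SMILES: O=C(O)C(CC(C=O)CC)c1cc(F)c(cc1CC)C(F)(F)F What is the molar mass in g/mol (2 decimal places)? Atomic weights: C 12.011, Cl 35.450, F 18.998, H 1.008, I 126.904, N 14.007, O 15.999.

334.31 g/mol

First, the molecular formula is C16H18F4O3 (counting implicit H from valence).
  C: 16 × 12.011 = 192.176
  F: 4 × 18.998 = 75.992
  H: 18 × 1.008 = 18.144
  O: 3 × 15.999 = 47.997
Sum: 16×12.011 + 4×18.998 + 18×1.008 + 3×15.999 = 334.309 → 334.31 g/mol.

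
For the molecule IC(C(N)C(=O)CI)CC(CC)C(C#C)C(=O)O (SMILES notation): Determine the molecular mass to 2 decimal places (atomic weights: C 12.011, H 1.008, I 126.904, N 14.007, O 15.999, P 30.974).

First, the molecular formula is C12H17I2NO3 (counting implicit H from valence).
  C: 12 × 12.011 = 144.132
  H: 17 × 1.008 = 17.136
  I: 2 × 126.904 = 253.808
  N: 1 × 14.007 = 14.007
  O: 3 × 15.999 = 47.997
Sum: 12×12.011 + 17×1.008 + 2×126.904 + 1×14.007 + 3×15.999 = 477.080 → 477.08 g/mol.

477.08 g/mol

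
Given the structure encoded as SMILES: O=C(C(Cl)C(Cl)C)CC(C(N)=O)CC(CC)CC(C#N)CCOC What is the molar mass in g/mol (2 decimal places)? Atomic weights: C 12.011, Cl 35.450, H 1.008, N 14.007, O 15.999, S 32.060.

First, the molecular formula is C17H28Cl2N2O3 (counting implicit H from valence).
  C: 17 × 12.011 = 204.187
  Cl: 2 × 35.450 = 70.900
  H: 28 × 1.008 = 28.224
  N: 2 × 14.007 = 28.014
  O: 3 × 15.999 = 47.997
Sum: 17×12.011 + 2×35.450 + 28×1.008 + 2×14.007 + 3×15.999 = 379.322 → 379.32 g/mol.

379.32 g/mol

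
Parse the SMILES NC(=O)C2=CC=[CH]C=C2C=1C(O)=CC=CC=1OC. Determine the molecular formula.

Walk through each heavy atom and fill implicit hydrogens from standard valence (C 4, N 3, O 2, S 2, halogen 1):
  atom 1: N, bond orders sum to 1 (valence 3) → 2 H
  atom 2: C, bond orders sum to 4 (valence 4) → 0 H
  atom 3: O, bond orders sum to 2 (valence 2) → 0 H
  atom 4: C, bond orders sum to 4 (valence 4) → 0 H
  atom 5: C, bond orders sum to 3 (valence 4) → 1 H
  atom 6: C, bond orders sum to 3 (valence 4) → 1 H
  atom 7: C with explicit H count 1
  atom 8: C, bond orders sum to 3 (valence 4) → 1 H
  atom 9: C, bond orders sum to 4 (valence 4) → 0 H
  atom 10: C, bond orders sum to 4 (valence 4) → 0 H
  atom 11: C, bond orders sum to 4 (valence 4) → 0 H
  atom 12: O, bond orders sum to 1 (valence 2) → 1 H
  atom 13: C, bond orders sum to 3 (valence 4) → 1 H
  atom 14: C, bond orders sum to 3 (valence 4) → 1 H
  atom 15: C, bond orders sum to 3 (valence 4) → 1 H
  atom 16: C, bond orders sum to 4 (valence 4) → 0 H
  atom 17: O, bond orders sum to 2 (valence 2) → 0 H
  atom 18: C, bond orders sum to 1 (valence 4) → 3 H
Totals → C:14, H:13, N:1, O:3.

C14H13NO3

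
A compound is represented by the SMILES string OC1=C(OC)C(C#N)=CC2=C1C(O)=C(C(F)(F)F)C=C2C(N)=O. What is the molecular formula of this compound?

C14H9F3N2O4

Walk through each heavy atom and fill implicit hydrogens from standard valence (C 4, N 3, O 2, S 2, halogen 1):
  atom 1: O, bond orders sum to 1 (valence 2) → 1 H
  atom 2: C, bond orders sum to 4 (valence 4) → 0 H
  atom 3: C, bond orders sum to 4 (valence 4) → 0 H
  atom 4: O, bond orders sum to 2 (valence 2) → 0 H
  atom 5: C, bond orders sum to 1 (valence 4) → 3 H
  atom 6: C, bond orders sum to 4 (valence 4) → 0 H
  atom 7: C, bond orders sum to 4 (valence 4) → 0 H
  atom 8: N, bond orders sum to 3 (valence 3) → 0 H
  atom 9: C, bond orders sum to 3 (valence 4) → 1 H
  atom 10: C, bond orders sum to 4 (valence 4) → 0 H
  atom 11: C, bond orders sum to 4 (valence 4) → 0 H
  atom 12: C, bond orders sum to 4 (valence 4) → 0 H
  atom 13: O, bond orders sum to 1 (valence 2) → 1 H
  atom 14: C, bond orders sum to 4 (valence 4) → 0 H
  atom 15: C, bond orders sum to 4 (valence 4) → 0 H
  atom 16: F (halogen, monovalent) → 0 H
  atom 17: F (halogen, monovalent) → 0 H
  atom 18: F (halogen, monovalent) → 0 H
  atom 19: C, bond orders sum to 3 (valence 4) → 1 H
  atom 20: C, bond orders sum to 4 (valence 4) → 0 H
  atom 21: C, bond orders sum to 4 (valence 4) → 0 H
  atom 22: N, bond orders sum to 1 (valence 3) → 2 H
  atom 23: O, bond orders sum to 2 (valence 2) → 0 H
Totals → C:14, H:9, F:3, N:2, O:4.
In Hill order: C14H9F3N2O4.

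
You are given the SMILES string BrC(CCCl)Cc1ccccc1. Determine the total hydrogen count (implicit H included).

12

Walk through each heavy atom and fill implicit hydrogens from standard valence (C 4, N 3, O 2, S 2, halogen 1); for lowercase aromatic atoms, an aromatic c carries 1 H when it has two neighbours and 0 H with three, and aromatic n carries 0 H:
  atom 1: Br (halogen, monovalent) → 0 H
  atom 2: C, bond orders sum to 3 (valence 4) → 1 H
  atom 3: C, bond orders sum to 2 (valence 4) → 2 H
  atom 4: C, bond orders sum to 2 (valence 4) → 2 H
  atom 5: Cl (halogen, monovalent) → 0 H
  atom 6: C, bond orders sum to 2 (valence 4) → 2 H
  atom 7: aromatic c, 3 neighbours → 0 H
  atom 8: aromatic c, 2 neighbours → 1 H
  atom 9: aromatic c, 2 neighbours → 1 H
  atom 10: aromatic c, 2 neighbours → 1 H
  atom 11: aromatic c, 2 neighbours → 1 H
  atom 12: aromatic c, 2 neighbours → 1 H
Total hydrogens: 12.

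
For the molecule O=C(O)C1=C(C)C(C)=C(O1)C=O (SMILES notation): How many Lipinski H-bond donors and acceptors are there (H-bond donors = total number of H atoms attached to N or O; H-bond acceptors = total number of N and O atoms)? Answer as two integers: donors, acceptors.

Donors: find every N or O and count the H atoms it carries.
  atom 1 (O): bond orders sum to 2 → 0 H
  atom 3 (O): bond orders sum to 1 → 1 H
  atom 10 (O): bond orders sum to 2 → 0 H
  atom 12 (O): bond orders sum to 2 → 0 H
Lipinski HBD = 1.
Acceptors: N atoms = 0, O atoms = 4 → HBA = 4.

1, 4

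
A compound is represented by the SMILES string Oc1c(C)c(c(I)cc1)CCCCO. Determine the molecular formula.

Walk through each heavy atom and fill implicit hydrogens from standard valence (C 4, N 3, O 2, S 2, halogen 1); for lowercase aromatic atoms, an aromatic c carries 1 H when it has two neighbours and 0 H with three, and aromatic n carries 0 H:
  atom 1: O, bond orders sum to 1 (valence 2) → 1 H
  atom 2: aromatic c, 3 neighbours → 0 H
  atom 3: aromatic c, 3 neighbours → 0 H
  atom 4: C, bond orders sum to 1 (valence 4) → 3 H
  atom 5: aromatic c, 3 neighbours → 0 H
  atom 6: aromatic c, 3 neighbours → 0 H
  atom 7: I (halogen, monovalent) → 0 H
  atom 8: aromatic c, 2 neighbours → 1 H
  atom 9: aromatic c, 2 neighbours → 1 H
  atom 10: C, bond orders sum to 2 (valence 4) → 2 H
  atom 11: C, bond orders sum to 2 (valence 4) → 2 H
  atom 12: C, bond orders sum to 2 (valence 4) → 2 H
  atom 13: C, bond orders sum to 2 (valence 4) → 2 H
  atom 14: O, bond orders sum to 1 (valence 2) → 1 H
Totals → C:11, H:15, I:1, O:2.
In Hill order: C11H15IO2.

C11H15IO2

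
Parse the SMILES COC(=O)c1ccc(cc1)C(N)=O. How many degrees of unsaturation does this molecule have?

6

Molecular formula: C9H9NO3.
DoU = (2C + 2 + N − H − X) / 2, where X is the halogen count and O/S are ignored.
    = (2·9 + 2 + 1 − 9 − 0) / 2 = 12 / 2 = 6.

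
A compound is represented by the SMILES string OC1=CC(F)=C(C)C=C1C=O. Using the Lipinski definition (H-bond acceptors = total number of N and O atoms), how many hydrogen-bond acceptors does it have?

2

N atoms: 0; O atoms: 2.
Lipinski HBA = 0 + 2 = 2.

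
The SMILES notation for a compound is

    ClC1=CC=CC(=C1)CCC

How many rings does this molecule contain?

In SMILES, each pair of matching ring-closure digits denotes one ring-closing bond; the number of such bonds equals the number of independent rings.
Ring-closure bonds here: 1.

1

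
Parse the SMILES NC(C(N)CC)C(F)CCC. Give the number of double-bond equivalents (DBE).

Degree of unsaturation = (number of rings) + (number of π bonds).
Ring closures in the SMILES: 0.
π bonds: none → 0 DoU from unsaturation.
Total DoU = 0 + 0 = 0.

0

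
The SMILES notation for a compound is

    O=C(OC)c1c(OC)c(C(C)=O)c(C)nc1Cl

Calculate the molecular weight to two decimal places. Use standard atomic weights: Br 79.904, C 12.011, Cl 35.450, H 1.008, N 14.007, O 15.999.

257.67 g/mol

First, the molecular formula is C11H12ClNO4 (counting implicit H from valence).
  C: 11 × 12.011 = 132.121
  Cl: 1 × 35.450 = 35.450
  H: 12 × 1.008 = 12.096
  N: 1 × 14.007 = 14.007
  O: 4 × 15.999 = 63.996
Sum: 11×12.011 + 1×35.450 + 12×1.008 + 1×14.007 + 4×15.999 = 257.670 → 257.67 g/mol.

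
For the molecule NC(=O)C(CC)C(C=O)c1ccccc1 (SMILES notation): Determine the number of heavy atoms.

15

Every atom symbol written in the SMILES (organic subset) is one heavy atom; implicit H are not written.
Heavy atoms by element → C:12, N:1, O:2.
Total: 15.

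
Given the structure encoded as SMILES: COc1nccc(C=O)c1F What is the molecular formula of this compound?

C7H6FNO2

Walk through each heavy atom and fill implicit hydrogens from standard valence (C 4, N 3, O 2, S 2, halogen 1); for lowercase aromatic atoms, an aromatic c carries 1 H when it has two neighbours and 0 H with three, and aromatic n carries 0 H:
  atom 1: C, bond orders sum to 1 (valence 4) → 3 H
  atom 2: O, bond orders sum to 2 (valence 2) → 0 H
  atom 3: aromatic c, 3 neighbours → 0 H
  atom 4: aromatic n, 2 neighbours → 0 H
  atom 5: aromatic c, 2 neighbours → 1 H
  atom 6: aromatic c, 2 neighbours → 1 H
  atom 7: aromatic c, 3 neighbours → 0 H
  atom 8: C, bond orders sum to 3 (valence 4) → 1 H
  atom 9: O, bond orders sum to 2 (valence 2) → 0 H
  atom 10: aromatic c, 3 neighbours → 0 H
  atom 11: F (halogen, monovalent) → 0 H
Totals → C:7, H:6, F:1, N:1, O:2.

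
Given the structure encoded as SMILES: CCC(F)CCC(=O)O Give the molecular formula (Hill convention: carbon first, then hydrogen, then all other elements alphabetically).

Walk through each heavy atom and fill implicit hydrogens from standard valence (C 4, N 3, O 2, S 2, halogen 1):
  atom 1: C, bond orders sum to 1 (valence 4) → 3 H
  atom 2: C, bond orders sum to 2 (valence 4) → 2 H
  atom 3: C, bond orders sum to 3 (valence 4) → 1 H
  atom 4: F (halogen, monovalent) → 0 H
  atom 5: C, bond orders sum to 2 (valence 4) → 2 H
  atom 6: C, bond orders sum to 2 (valence 4) → 2 H
  atom 7: C, bond orders sum to 4 (valence 4) → 0 H
  atom 8: O, bond orders sum to 2 (valence 2) → 0 H
  atom 9: O, bond orders sum to 1 (valence 2) → 1 H
Totals → C:6, H:11, F:1, O:2.

C6H11FO2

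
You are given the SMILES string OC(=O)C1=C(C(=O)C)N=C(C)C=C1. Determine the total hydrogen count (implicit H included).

Walk through each heavy atom and fill implicit hydrogens from standard valence (C 4, N 3, O 2, S 2, halogen 1):
  atom 1: O, bond orders sum to 1 (valence 2) → 1 H
  atom 2: C, bond orders sum to 4 (valence 4) → 0 H
  atom 3: O, bond orders sum to 2 (valence 2) → 0 H
  atom 4: C, bond orders sum to 4 (valence 4) → 0 H
  atom 5: C, bond orders sum to 4 (valence 4) → 0 H
  atom 6: C, bond orders sum to 4 (valence 4) → 0 H
  atom 7: O, bond orders sum to 2 (valence 2) → 0 H
  atom 8: C, bond orders sum to 1 (valence 4) → 3 H
  atom 9: N, bond orders sum to 3 (valence 3) → 0 H
  atom 10: C, bond orders sum to 4 (valence 4) → 0 H
  atom 11: C, bond orders sum to 1 (valence 4) → 3 H
  atom 12: C, bond orders sum to 3 (valence 4) → 1 H
  atom 13: C, bond orders sum to 3 (valence 4) → 1 H
Total hydrogens: 9.

9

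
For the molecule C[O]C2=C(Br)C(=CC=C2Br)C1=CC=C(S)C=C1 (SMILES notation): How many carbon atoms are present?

Count every carbon token in the SMILES (each C, including those in ring-closure positions and inside branches).
Carbon count: 13.

13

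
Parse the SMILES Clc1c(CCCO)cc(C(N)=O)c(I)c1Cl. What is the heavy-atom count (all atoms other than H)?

Every atom symbol written in the SMILES (organic subset) is one heavy atom; implicit H are not written.
Heavy atoms by element → C:10, Cl:2, I:1, N:1, O:2.
Total: 16.

16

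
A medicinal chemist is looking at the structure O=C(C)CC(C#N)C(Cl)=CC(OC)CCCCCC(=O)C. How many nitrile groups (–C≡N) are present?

The nitrile motif appears at heavy-atom position 6 in the SMILES.
Other groups present: 1 alkene, 1 ether, 2 ketone.
Nitrile count: 1.

1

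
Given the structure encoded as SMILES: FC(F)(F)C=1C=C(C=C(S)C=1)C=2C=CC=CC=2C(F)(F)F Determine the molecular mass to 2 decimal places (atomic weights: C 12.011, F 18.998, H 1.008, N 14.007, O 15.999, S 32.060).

322.27 g/mol

First, the molecular formula is C14H8F6S (counting implicit H from valence).
  C: 14 × 12.011 = 168.154
  F: 6 × 18.998 = 113.988
  H: 8 × 1.008 = 8.064
  S: 1 × 32.060 = 32.060
Sum: 14×12.011 + 6×18.998 + 8×1.008 + 1×32.060 = 322.266 → 322.27 g/mol.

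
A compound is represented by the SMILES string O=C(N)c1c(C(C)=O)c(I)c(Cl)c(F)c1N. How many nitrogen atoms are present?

Scan the SMILES for N atoms (remember two-letter symbols like Cl and Br are single atoms).
Nitrogen count: 2.

2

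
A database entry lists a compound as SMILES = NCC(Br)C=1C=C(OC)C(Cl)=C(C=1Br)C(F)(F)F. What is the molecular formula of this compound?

Walk through each heavy atom and fill implicit hydrogens from standard valence (C 4, N 3, O 2, S 2, halogen 1):
  atom 1: N, bond orders sum to 1 (valence 3) → 2 H
  atom 2: C, bond orders sum to 2 (valence 4) → 2 H
  atom 3: C, bond orders sum to 3 (valence 4) → 1 H
  atom 4: Br (halogen, monovalent) → 0 H
  atom 5: C, bond orders sum to 4 (valence 4) → 0 H
  atom 6: C, bond orders sum to 3 (valence 4) → 1 H
  atom 7: C, bond orders sum to 4 (valence 4) → 0 H
  atom 8: O, bond orders sum to 2 (valence 2) → 0 H
  atom 9: C, bond orders sum to 1 (valence 4) → 3 H
  atom 10: C, bond orders sum to 4 (valence 4) → 0 H
  atom 11: Cl (halogen, monovalent) → 0 H
  atom 12: C, bond orders sum to 4 (valence 4) → 0 H
  atom 13: C, bond orders sum to 4 (valence 4) → 0 H
  atom 14: Br (halogen, monovalent) → 0 H
  atom 15: C, bond orders sum to 4 (valence 4) → 0 H
  atom 16: F (halogen, monovalent) → 0 H
  atom 17: F (halogen, monovalent) → 0 H
  atom 18: F (halogen, monovalent) → 0 H
Totals → C:10, H:9, Br:2, Cl:1, F:3, N:1, O:1.
In Hill order: C10H9Br2ClF3NO.

C10H9Br2ClF3NO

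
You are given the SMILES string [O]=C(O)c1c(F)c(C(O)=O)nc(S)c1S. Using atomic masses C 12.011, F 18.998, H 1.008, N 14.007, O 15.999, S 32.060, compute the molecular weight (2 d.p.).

249.23 g/mol

First, the molecular formula is C7H4FNO4S2 (counting implicit H from valence).
  C: 7 × 12.011 = 84.077
  F: 1 × 18.998 = 18.998
  H: 4 × 1.008 = 4.032
  N: 1 × 14.007 = 14.007
  O: 4 × 15.999 = 63.996
  S: 2 × 32.060 = 64.120
Sum: 7×12.011 + 1×18.998 + 4×1.008 + 1×14.007 + 4×15.999 + 2×32.060 = 249.230 → 249.23 g/mol.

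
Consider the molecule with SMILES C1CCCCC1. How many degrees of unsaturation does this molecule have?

1

Molecular formula: C6H12.
DoU = (2C + 2 + N − H − X) / 2, where X is the halogen count and O/S are ignored.
    = (2·6 + 2 + 0 − 12 − 0) / 2 = 2 / 2 = 1.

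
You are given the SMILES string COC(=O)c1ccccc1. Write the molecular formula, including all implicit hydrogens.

Walk through each heavy atom and fill implicit hydrogens from standard valence (C 4, N 3, O 2, S 2, halogen 1); for lowercase aromatic atoms, an aromatic c carries 1 H when it has two neighbours and 0 H with three, and aromatic n carries 0 H:
  atom 1: C, bond orders sum to 1 (valence 4) → 3 H
  atom 2: O, bond orders sum to 2 (valence 2) → 0 H
  atom 3: C, bond orders sum to 4 (valence 4) → 0 H
  atom 4: O, bond orders sum to 2 (valence 2) → 0 H
  atom 5: aromatic c, 3 neighbours → 0 H
  atom 6: aromatic c, 2 neighbours → 1 H
  atom 7: aromatic c, 2 neighbours → 1 H
  atom 8: aromatic c, 2 neighbours → 1 H
  atom 9: aromatic c, 2 neighbours → 1 H
  atom 10: aromatic c, 2 neighbours → 1 H
Totals → C:8, H:8, O:2.

C8H8O2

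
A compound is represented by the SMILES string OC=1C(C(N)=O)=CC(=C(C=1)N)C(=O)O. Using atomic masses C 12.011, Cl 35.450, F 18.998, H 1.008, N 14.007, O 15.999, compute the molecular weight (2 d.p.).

First, the molecular formula is C8H8N2O4 (counting implicit H from valence).
  C: 8 × 12.011 = 96.088
  H: 8 × 1.008 = 8.064
  N: 2 × 14.007 = 28.014
  O: 4 × 15.999 = 63.996
Sum: 8×12.011 + 8×1.008 + 2×14.007 + 4×15.999 = 196.162 → 196.16 g/mol.

196.16 g/mol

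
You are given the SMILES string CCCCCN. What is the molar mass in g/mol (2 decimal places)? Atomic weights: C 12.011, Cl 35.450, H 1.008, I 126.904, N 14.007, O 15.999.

First, the molecular formula is C5H13N (counting implicit H from valence).
  C: 5 × 12.011 = 60.055
  H: 13 × 1.008 = 13.104
  N: 1 × 14.007 = 14.007
Sum: 5×12.011 + 13×1.008 + 1×14.007 = 87.166 → 87.17 g/mol.

87.17 g/mol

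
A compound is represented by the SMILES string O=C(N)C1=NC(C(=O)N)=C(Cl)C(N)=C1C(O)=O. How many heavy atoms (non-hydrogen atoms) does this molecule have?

17

Every atom symbol written in the SMILES (organic subset) is one heavy atom; implicit H are not written.
Heavy atoms by element → C:8, Cl:1, N:4, O:4.
Total: 17.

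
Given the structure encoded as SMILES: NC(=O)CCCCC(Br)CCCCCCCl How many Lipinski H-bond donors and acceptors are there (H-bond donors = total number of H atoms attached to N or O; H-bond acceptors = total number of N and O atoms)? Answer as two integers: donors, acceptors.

2, 2

Donors: find every N or O and count the H atoms it carries.
  atom 1 (N): bond orders sum to 1 → 2 H
  atom 3 (O): bond orders sum to 2 → 0 H
Lipinski HBD = 2.
Acceptors: N atoms = 1, O atoms = 1 → HBA = 2.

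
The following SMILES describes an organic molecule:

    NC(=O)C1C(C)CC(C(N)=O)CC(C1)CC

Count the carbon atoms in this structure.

Count every carbon token in the SMILES (each C, including those in ring-closure positions and inside branches).
Carbon count: 12.

12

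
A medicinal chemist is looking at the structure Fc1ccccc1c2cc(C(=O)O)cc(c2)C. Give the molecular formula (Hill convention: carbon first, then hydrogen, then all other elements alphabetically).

Walk through each heavy atom and fill implicit hydrogens from standard valence (C 4, N 3, O 2, S 2, halogen 1); for lowercase aromatic atoms, an aromatic c carries 1 H when it has two neighbours and 0 H with three, and aromatic n carries 0 H:
  atom 1: F (halogen, monovalent) → 0 H
  atom 2: aromatic c, 3 neighbours → 0 H
  atom 3: aromatic c, 2 neighbours → 1 H
  atom 4: aromatic c, 2 neighbours → 1 H
  atom 5: aromatic c, 2 neighbours → 1 H
  atom 6: aromatic c, 2 neighbours → 1 H
  atom 7: aromatic c, 3 neighbours → 0 H
  atom 8: aromatic c, 3 neighbours → 0 H
  atom 9: aromatic c, 2 neighbours → 1 H
  atom 10: aromatic c, 3 neighbours → 0 H
  atom 11: C, bond orders sum to 4 (valence 4) → 0 H
  atom 12: O, bond orders sum to 2 (valence 2) → 0 H
  atom 13: O, bond orders sum to 1 (valence 2) → 1 H
  atom 14: aromatic c, 2 neighbours → 1 H
  atom 15: aromatic c, 3 neighbours → 0 H
  atom 16: aromatic c, 2 neighbours → 1 H
  atom 17: C, bond orders sum to 1 (valence 4) → 3 H
Totals → C:14, H:11, F:1, O:2.
In Hill order: C14H11FO2.

C14H11FO2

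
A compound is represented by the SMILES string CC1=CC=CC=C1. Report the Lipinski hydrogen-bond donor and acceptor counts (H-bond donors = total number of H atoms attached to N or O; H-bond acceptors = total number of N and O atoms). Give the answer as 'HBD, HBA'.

0, 0

Donors: find every N or O and count the H atoms it carries.
  (no N or O atoms present)
Lipinski HBD = 0.
Acceptors: N atoms = 0, O atoms = 0 → HBA = 0.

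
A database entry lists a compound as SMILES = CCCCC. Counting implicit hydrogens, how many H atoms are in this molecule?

Walk through each heavy atom and fill implicit hydrogens from standard valence (C 4, N 3, O 2, S 2, halogen 1):
  atom 1: C, bond orders sum to 1 (valence 4) → 3 H
  atom 2: C, bond orders sum to 2 (valence 4) → 2 H
  atom 3: C, bond orders sum to 2 (valence 4) → 2 H
  atom 4: C, bond orders sum to 2 (valence 4) → 2 H
  atom 5: C, bond orders sum to 1 (valence 4) → 3 H
Total hydrogens: 12.

12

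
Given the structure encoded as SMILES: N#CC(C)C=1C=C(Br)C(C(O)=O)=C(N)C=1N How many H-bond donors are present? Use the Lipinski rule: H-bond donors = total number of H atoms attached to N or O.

5

Donors: find every N or O and count the H atoms it carries.
  atom 1 (N): bond orders sum to 3 → 0 H
  atom 11 (O): bond orders sum to 1 → 1 H
  atom 12 (O): bond orders sum to 2 → 0 H
  atom 14 (N): bond orders sum to 1 → 2 H
  atom 16 (N): bond orders sum to 1 → 2 H
Lipinski HBD = 5.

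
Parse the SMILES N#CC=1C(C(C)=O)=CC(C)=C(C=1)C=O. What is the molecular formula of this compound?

C11H9NO2

Walk through each heavy atom and fill implicit hydrogens from standard valence (C 4, N 3, O 2, S 2, halogen 1):
  atom 1: N, bond orders sum to 3 (valence 3) → 0 H
  atom 2: C, bond orders sum to 4 (valence 4) → 0 H
  atom 3: C, bond orders sum to 4 (valence 4) → 0 H
  atom 4: C, bond orders sum to 4 (valence 4) → 0 H
  atom 5: C, bond orders sum to 4 (valence 4) → 0 H
  atom 6: C, bond orders sum to 1 (valence 4) → 3 H
  atom 7: O, bond orders sum to 2 (valence 2) → 0 H
  atom 8: C, bond orders sum to 3 (valence 4) → 1 H
  atom 9: C, bond orders sum to 4 (valence 4) → 0 H
  atom 10: C, bond orders sum to 1 (valence 4) → 3 H
  atom 11: C, bond orders sum to 4 (valence 4) → 0 H
  atom 12: C, bond orders sum to 3 (valence 4) → 1 H
  atom 13: C, bond orders sum to 3 (valence 4) → 1 H
  atom 14: O, bond orders sum to 2 (valence 2) → 0 H
Totals → C:11, H:9, N:1, O:2.
In Hill order: C11H9NO2.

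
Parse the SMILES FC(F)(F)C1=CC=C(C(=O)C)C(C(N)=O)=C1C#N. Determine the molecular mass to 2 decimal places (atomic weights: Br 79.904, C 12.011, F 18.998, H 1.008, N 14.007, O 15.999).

First, the molecular formula is C11H7F3N2O2 (counting implicit H from valence).
  C: 11 × 12.011 = 132.121
  F: 3 × 18.998 = 56.994
  H: 7 × 1.008 = 7.056
  N: 2 × 14.007 = 28.014
  O: 2 × 15.999 = 31.998
Sum: 11×12.011 + 3×18.998 + 7×1.008 + 2×14.007 + 2×15.999 = 256.183 → 256.18 g/mol.

256.18 g/mol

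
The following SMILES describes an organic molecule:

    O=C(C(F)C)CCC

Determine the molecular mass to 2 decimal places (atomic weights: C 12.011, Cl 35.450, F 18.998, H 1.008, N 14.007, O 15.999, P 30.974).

118.15 g/mol

First, the molecular formula is C6H11FO (counting implicit H from valence).
  C: 6 × 12.011 = 72.066
  F: 1 × 18.998 = 18.998
  H: 11 × 1.008 = 11.088
  O: 1 × 15.999 = 15.999
Sum: 6×12.011 + 1×18.998 + 11×1.008 + 1×15.999 = 118.151 → 118.15 g/mol.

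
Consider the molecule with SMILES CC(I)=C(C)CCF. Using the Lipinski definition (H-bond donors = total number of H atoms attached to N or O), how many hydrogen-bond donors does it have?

0

Donors: find every N or O and count the H atoms it carries.
  (no N or O atoms present)
Lipinski HBD = 0.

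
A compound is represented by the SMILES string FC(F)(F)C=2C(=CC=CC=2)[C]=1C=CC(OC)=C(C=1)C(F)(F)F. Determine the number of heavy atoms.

22

Every atom symbol written in the SMILES (organic subset) is one heavy atom; implicit H are not written.
Heavy atoms by element → C:15, F:6, O:1.
Total: 22.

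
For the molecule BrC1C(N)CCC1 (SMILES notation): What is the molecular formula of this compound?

Walk through each heavy atom and fill implicit hydrogens from standard valence (C 4, N 3, O 2, S 2, halogen 1):
  atom 1: Br (halogen, monovalent) → 0 H
  atom 2: C, bond orders sum to 3 (valence 4) → 1 H
  atom 3: C, bond orders sum to 3 (valence 4) → 1 H
  atom 4: N, bond orders sum to 1 (valence 3) → 2 H
  atom 5: C, bond orders sum to 2 (valence 4) → 2 H
  atom 6: C, bond orders sum to 2 (valence 4) → 2 H
  atom 7: C, bond orders sum to 2 (valence 4) → 2 H
Totals → C:5, H:10, Br:1, N:1.
In Hill order: C5H10BrN.

C5H10BrN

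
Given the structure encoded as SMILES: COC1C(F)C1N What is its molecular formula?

C4H8FNO

Walk through each heavy atom and fill implicit hydrogens from standard valence (C 4, N 3, O 2, S 2, halogen 1):
  atom 1: C, bond orders sum to 1 (valence 4) → 3 H
  atom 2: O, bond orders sum to 2 (valence 2) → 0 H
  atom 3: C, bond orders sum to 3 (valence 4) → 1 H
  atom 4: C, bond orders sum to 3 (valence 4) → 1 H
  atom 5: F (halogen, monovalent) → 0 H
  atom 6: C, bond orders sum to 3 (valence 4) → 1 H
  atom 7: N, bond orders sum to 1 (valence 3) → 2 H
Totals → C:4, H:8, F:1, N:1, O:1.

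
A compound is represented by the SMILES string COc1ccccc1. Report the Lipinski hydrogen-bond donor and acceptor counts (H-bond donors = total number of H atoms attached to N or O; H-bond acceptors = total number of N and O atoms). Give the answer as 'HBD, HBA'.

Donors: find every N or O and count the H atoms it carries.
  atom 2 (O): bond orders sum to 2 → 0 H
Lipinski HBD = 0.
Acceptors: N atoms = 0, O atoms = 1 → HBA = 1.

0, 1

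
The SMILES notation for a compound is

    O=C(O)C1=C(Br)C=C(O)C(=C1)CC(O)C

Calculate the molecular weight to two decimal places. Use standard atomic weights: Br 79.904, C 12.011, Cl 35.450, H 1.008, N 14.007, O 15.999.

First, the molecular formula is C10H11BrO4 (counting implicit H from valence).
  Br: 1 × 79.904 = 79.904
  C: 10 × 12.011 = 120.110
  H: 11 × 1.008 = 11.088
  O: 4 × 15.999 = 63.996
Sum: 1×79.904 + 10×12.011 + 11×1.008 + 4×15.999 = 275.098 → 275.10 g/mol.

275.10 g/mol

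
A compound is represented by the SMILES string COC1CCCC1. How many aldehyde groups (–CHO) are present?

0

Scan the SMILES for the aldehyde motif — none present.
Groups that are present: 1 ether.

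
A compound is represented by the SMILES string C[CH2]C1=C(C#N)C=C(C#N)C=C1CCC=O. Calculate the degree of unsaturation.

9

Degree of unsaturation = (number of rings) + (number of π bonds).
Ring closures in the SMILES: 1.
π bonds: 4 double bonds (each 1 DoU), 2 triple bonds (each 2 DoU) → 8 DoU from unsaturation.
Total DoU = 1 + 8 = 9.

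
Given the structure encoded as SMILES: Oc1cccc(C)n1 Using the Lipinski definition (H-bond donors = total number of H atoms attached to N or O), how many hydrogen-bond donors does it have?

Donors: find every N or O and count the H atoms it carries.
  atom 1 (O): bond orders sum to 1 → 1 H
  atom 8 (N): bond orders sum to 3 → 0 H
Lipinski HBD = 1.

1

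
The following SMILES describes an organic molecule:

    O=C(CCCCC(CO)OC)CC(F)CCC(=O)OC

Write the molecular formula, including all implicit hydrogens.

C14H25FO5

Walk through each heavy atom and fill implicit hydrogens from standard valence (C 4, N 3, O 2, S 2, halogen 1):
  atom 1: O, bond orders sum to 2 (valence 2) → 0 H
  atom 2: C, bond orders sum to 4 (valence 4) → 0 H
  atom 3: C, bond orders sum to 2 (valence 4) → 2 H
  atom 4: C, bond orders sum to 2 (valence 4) → 2 H
  atom 5: C, bond orders sum to 2 (valence 4) → 2 H
  atom 6: C, bond orders sum to 2 (valence 4) → 2 H
  atom 7: C, bond orders sum to 3 (valence 4) → 1 H
  atom 8: C, bond orders sum to 2 (valence 4) → 2 H
  atom 9: O, bond orders sum to 1 (valence 2) → 1 H
  atom 10: O, bond orders sum to 2 (valence 2) → 0 H
  atom 11: C, bond orders sum to 1 (valence 4) → 3 H
  atom 12: C, bond orders sum to 2 (valence 4) → 2 H
  atom 13: C, bond orders sum to 3 (valence 4) → 1 H
  atom 14: F (halogen, monovalent) → 0 H
  atom 15: C, bond orders sum to 2 (valence 4) → 2 H
  atom 16: C, bond orders sum to 2 (valence 4) → 2 H
  atom 17: C, bond orders sum to 4 (valence 4) → 0 H
  atom 18: O, bond orders sum to 2 (valence 2) → 0 H
  atom 19: O, bond orders sum to 2 (valence 2) → 0 H
  atom 20: C, bond orders sum to 1 (valence 4) → 3 H
Totals → C:14, H:25, F:1, O:5.
In Hill order: C14H25FO5.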